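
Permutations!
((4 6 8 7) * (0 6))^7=(0 8 4 6 7)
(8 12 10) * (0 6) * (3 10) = (0 6)(3 10 8 12) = [6, 1, 2, 10, 4, 5, 0, 7, 12, 9, 8, 11, 3]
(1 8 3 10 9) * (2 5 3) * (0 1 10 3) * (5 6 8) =(0 1 5)(2 6 8)(9 10) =[1, 5, 6, 3, 4, 0, 8, 7, 2, 10, 9]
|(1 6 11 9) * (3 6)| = |(1 3 6 11 9)| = 5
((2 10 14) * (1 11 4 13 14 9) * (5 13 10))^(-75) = ((1 11 4 10 9)(2 5 13 14))^(-75) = (2 5 13 14)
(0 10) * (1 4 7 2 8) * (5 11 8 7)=(0 10)(1 4 5 11 8)(2 7)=[10, 4, 7, 3, 5, 11, 6, 2, 1, 9, 0, 8]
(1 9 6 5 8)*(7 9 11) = (1 11 7 9 6 5 8) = [0, 11, 2, 3, 4, 8, 5, 9, 1, 6, 10, 7]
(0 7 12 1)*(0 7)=[0, 7, 2, 3, 4, 5, 6, 12, 8, 9, 10, 11, 1]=(1 7 12)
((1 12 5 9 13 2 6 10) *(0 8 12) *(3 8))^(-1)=(0 1 10 6 2 13 9 5 12 8 3)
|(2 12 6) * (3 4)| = |(2 12 6)(3 4)| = 6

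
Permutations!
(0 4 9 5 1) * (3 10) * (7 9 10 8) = (0 4 10 3 8 7 9 5 1) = [4, 0, 2, 8, 10, 1, 6, 9, 7, 5, 3]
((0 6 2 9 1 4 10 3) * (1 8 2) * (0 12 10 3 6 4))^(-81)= ((0 4 3 12 10 6 1)(2 9 8))^(-81)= (0 12 1 3 6 4 10)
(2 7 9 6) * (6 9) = [0, 1, 7, 3, 4, 5, 2, 6, 8, 9] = (9)(2 7 6)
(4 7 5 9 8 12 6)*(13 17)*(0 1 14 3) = (0 1 14 3)(4 7 5 9 8 12 6)(13 17) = [1, 14, 2, 0, 7, 9, 4, 5, 12, 8, 10, 11, 6, 17, 3, 15, 16, 13]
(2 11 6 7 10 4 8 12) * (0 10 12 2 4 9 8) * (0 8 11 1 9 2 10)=(1 9 11 6 7 12 4 8 10 2)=[0, 9, 1, 3, 8, 5, 7, 12, 10, 11, 2, 6, 4]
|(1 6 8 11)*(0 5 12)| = 12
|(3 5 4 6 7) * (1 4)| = |(1 4 6 7 3 5)| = 6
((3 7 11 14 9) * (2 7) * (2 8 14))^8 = (14)(2 11 7)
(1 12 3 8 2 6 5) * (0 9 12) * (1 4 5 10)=(0 9 12 3 8 2 6 10 1)(4 5)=[9, 0, 6, 8, 5, 4, 10, 7, 2, 12, 1, 11, 3]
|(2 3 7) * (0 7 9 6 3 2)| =6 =|(0 7)(3 9 6)|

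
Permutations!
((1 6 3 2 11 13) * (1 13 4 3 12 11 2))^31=(13)(1 6 12 11 4 3)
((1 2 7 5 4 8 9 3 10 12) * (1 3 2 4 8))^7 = (1 4)(2 5 9 7 8)(3 10 12)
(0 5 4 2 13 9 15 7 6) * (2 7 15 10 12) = (15)(0 5 4 7 6)(2 13 9 10 12) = [5, 1, 13, 3, 7, 4, 0, 6, 8, 10, 12, 11, 2, 9, 14, 15]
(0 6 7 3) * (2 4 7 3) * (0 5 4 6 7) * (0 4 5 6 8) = (0 7 2 8)(3 6) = [7, 1, 8, 6, 4, 5, 3, 2, 0]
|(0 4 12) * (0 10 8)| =|(0 4 12 10 8)| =5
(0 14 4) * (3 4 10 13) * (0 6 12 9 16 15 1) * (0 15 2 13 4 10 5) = (0 14 5)(1 15)(2 13 3 10 4 6 12 9 16) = [14, 15, 13, 10, 6, 0, 12, 7, 8, 16, 4, 11, 9, 3, 5, 1, 2]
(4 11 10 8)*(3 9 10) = (3 9 10 8 4 11) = [0, 1, 2, 9, 11, 5, 6, 7, 4, 10, 8, 3]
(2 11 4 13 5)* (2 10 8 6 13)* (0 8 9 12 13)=(0 8 6)(2 11 4)(5 10 9 12 13)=[8, 1, 11, 3, 2, 10, 0, 7, 6, 12, 9, 4, 13, 5]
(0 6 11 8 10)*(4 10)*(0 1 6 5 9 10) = (0 5 9 10 1 6 11 8 4) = [5, 6, 2, 3, 0, 9, 11, 7, 4, 10, 1, 8]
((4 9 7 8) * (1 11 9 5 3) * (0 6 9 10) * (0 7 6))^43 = ((1 11 10 7 8 4 5 3)(6 9))^43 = (1 7 5 11 8 3 10 4)(6 9)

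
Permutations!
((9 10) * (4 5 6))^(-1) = ((4 5 6)(9 10))^(-1) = (4 6 5)(9 10)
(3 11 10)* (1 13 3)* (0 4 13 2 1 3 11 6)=[4, 2, 1, 6, 13, 5, 0, 7, 8, 9, 3, 10, 12, 11]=(0 4 13 11 10 3 6)(1 2)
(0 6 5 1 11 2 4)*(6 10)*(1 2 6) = (0 10 1 11 6 5 2 4) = [10, 11, 4, 3, 0, 2, 5, 7, 8, 9, 1, 6]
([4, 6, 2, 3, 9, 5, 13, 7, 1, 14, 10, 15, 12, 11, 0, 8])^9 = (0 4 9 14)(1 11)(6 15)(8 13)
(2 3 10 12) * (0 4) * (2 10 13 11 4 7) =[7, 1, 3, 13, 0, 5, 6, 2, 8, 9, 12, 4, 10, 11] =(0 7 2 3 13 11 4)(10 12)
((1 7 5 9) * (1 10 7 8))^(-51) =(1 8)(5 9 10 7) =((1 8)(5 9 10 7))^(-51)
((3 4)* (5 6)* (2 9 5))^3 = (2 6 5 9)(3 4)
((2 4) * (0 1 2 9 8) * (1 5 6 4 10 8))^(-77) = (0 9 8 4 10 6 2 5 1)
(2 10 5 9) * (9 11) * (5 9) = [0, 1, 10, 3, 4, 11, 6, 7, 8, 2, 9, 5] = (2 10 9)(5 11)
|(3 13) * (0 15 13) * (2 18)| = |(0 15 13 3)(2 18)| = 4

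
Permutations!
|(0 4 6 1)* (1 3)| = |(0 4 6 3 1)| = 5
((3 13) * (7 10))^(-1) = (3 13)(7 10)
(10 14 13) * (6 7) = [0, 1, 2, 3, 4, 5, 7, 6, 8, 9, 14, 11, 12, 10, 13] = (6 7)(10 14 13)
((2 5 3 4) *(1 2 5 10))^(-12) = ((1 2 10)(3 4 5))^(-12) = (10)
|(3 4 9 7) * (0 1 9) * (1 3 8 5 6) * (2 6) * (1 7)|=|(0 3 4)(1 9)(2 6 7 8 5)|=30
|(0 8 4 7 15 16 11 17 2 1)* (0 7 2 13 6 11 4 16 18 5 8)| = |(1 7 15 18 5 8 16 4 2)(6 11 17 13)| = 36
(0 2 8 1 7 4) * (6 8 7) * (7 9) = (0 2 9 7 4)(1 6 8) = [2, 6, 9, 3, 0, 5, 8, 4, 1, 7]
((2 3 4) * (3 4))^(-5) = (2 4) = ((2 4))^(-5)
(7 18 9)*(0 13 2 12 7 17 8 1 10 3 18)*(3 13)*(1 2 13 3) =(0 1 10 3 18 9 17 8 2 12 7) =[1, 10, 12, 18, 4, 5, 6, 0, 2, 17, 3, 11, 7, 13, 14, 15, 16, 8, 9]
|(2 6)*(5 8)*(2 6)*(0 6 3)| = |(0 6 3)(5 8)| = 6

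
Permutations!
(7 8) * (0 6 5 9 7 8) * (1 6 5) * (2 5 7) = (0 7)(1 6)(2 5 9) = [7, 6, 5, 3, 4, 9, 1, 0, 8, 2]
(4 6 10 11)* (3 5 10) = [0, 1, 2, 5, 6, 10, 3, 7, 8, 9, 11, 4] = (3 5 10 11 4 6)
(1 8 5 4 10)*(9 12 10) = (1 8 5 4 9 12 10) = [0, 8, 2, 3, 9, 4, 6, 7, 5, 12, 1, 11, 10]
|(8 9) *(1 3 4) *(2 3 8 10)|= 7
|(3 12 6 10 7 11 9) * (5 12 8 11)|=20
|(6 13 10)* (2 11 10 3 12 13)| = 12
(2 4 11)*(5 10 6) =(2 4 11)(5 10 6) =[0, 1, 4, 3, 11, 10, 5, 7, 8, 9, 6, 2]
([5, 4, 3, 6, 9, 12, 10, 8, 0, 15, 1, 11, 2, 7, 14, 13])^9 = (0 9 3 8 4 2 7 1 12 13 10 5 15 6)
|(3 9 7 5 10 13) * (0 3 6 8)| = |(0 3 9 7 5 10 13 6 8)| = 9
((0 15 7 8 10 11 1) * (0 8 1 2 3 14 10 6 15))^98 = ((1 8 6 15 7)(2 3 14 10 11))^98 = (1 15 8 7 6)(2 10 3 11 14)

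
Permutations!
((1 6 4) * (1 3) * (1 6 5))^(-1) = (1 5)(3 4 6)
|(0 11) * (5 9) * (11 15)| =6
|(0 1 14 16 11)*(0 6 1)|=5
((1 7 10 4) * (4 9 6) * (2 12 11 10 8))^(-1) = (1 4 6 9 10 11 12 2 8 7)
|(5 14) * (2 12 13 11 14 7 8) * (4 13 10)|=10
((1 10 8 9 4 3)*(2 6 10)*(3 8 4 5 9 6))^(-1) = (1 3 2)(4 10 6 8)(5 9)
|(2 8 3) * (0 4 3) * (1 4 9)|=7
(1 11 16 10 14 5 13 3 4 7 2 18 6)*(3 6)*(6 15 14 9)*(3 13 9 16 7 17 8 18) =(1 11 7 2 3 4 17 8 18 13 15 14 5 9 6)(10 16) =[0, 11, 3, 4, 17, 9, 1, 2, 18, 6, 16, 7, 12, 15, 5, 14, 10, 8, 13]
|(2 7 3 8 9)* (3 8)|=|(2 7 8 9)|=4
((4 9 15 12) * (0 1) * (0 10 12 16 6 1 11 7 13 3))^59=(0 3 13 7 11)(1 4 16 10 9 6 12 15)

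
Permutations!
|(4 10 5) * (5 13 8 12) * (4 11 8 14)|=|(4 10 13 14)(5 11 8 12)|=4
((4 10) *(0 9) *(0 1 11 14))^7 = (0 1 14 9 11)(4 10)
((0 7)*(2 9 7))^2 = ((0 2 9 7))^2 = (0 9)(2 7)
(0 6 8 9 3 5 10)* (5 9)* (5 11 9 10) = (0 6 8 11 9 3 10) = [6, 1, 2, 10, 4, 5, 8, 7, 11, 3, 0, 9]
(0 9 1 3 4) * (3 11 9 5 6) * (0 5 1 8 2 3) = (0 1 11 9 8 2 3 4 5 6) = [1, 11, 3, 4, 5, 6, 0, 7, 2, 8, 10, 9]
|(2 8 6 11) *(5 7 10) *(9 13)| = |(2 8 6 11)(5 7 10)(9 13)| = 12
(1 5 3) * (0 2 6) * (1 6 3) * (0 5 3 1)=(0 2 1 3 6 5)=[2, 3, 1, 6, 4, 0, 5]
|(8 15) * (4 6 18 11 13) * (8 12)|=15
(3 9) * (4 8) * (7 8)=(3 9)(4 7 8)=[0, 1, 2, 9, 7, 5, 6, 8, 4, 3]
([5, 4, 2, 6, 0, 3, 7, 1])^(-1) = [4, 7, 2, 5, 1, 0, 3, 6]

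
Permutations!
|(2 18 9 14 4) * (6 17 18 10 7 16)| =10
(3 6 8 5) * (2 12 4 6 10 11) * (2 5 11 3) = [0, 1, 12, 10, 6, 2, 8, 7, 11, 9, 3, 5, 4] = (2 12 4 6 8 11 5)(3 10)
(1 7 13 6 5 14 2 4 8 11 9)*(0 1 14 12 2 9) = [1, 7, 4, 3, 8, 12, 5, 13, 11, 14, 10, 0, 2, 6, 9] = (0 1 7 13 6 5 12 2 4 8 11)(9 14)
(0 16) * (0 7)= (0 16 7)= [16, 1, 2, 3, 4, 5, 6, 0, 8, 9, 10, 11, 12, 13, 14, 15, 7]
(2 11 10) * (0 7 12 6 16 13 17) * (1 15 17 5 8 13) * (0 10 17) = [7, 15, 11, 3, 4, 8, 16, 12, 13, 9, 2, 17, 6, 5, 14, 0, 1, 10] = (0 7 12 6 16 1 15)(2 11 17 10)(5 8 13)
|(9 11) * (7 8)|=2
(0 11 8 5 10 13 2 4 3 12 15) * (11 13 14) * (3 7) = [13, 1, 4, 12, 7, 10, 6, 3, 5, 9, 14, 8, 15, 2, 11, 0] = (0 13 2 4 7 3 12 15)(5 10 14 11 8)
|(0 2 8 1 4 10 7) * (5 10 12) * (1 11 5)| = 21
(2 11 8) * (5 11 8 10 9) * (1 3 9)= [0, 3, 8, 9, 4, 11, 6, 7, 2, 5, 1, 10]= (1 3 9 5 11 10)(2 8)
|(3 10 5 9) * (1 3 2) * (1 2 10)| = |(1 3)(5 9 10)| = 6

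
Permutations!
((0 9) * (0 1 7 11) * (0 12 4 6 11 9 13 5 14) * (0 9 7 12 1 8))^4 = ((0 13 5 14 9 8)(1 12 4 6 11))^4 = (0 9 5)(1 11 6 4 12)(8 14 13)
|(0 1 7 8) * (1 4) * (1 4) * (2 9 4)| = |(0 1 7 8)(2 9 4)| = 12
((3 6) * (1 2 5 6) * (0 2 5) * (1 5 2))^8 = (0 2 1)(3 6 5)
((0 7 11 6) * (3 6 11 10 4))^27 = (11)(0 4)(3 7)(6 10)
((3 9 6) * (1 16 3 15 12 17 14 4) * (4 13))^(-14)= ((1 16 3 9 6 15 12 17 14 13 4))^(-14)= (1 14 15 3 4 17 6 16 13 12 9)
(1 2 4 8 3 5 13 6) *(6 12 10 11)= (1 2 4 8 3 5 13 12 10 11 6)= [0, 2, 4, 5, 8, 13, 1, 7, 3, 9, 11, 6, 10, 12]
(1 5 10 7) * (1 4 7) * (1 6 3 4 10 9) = (1 5 9)(3 4 7 10 6) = [0, 5, 2, 4, 7, 9, 3, 10, 8, 1, 6]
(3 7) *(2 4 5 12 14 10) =(2 4 5 12 14 10)(3 7) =[0, 1, 4, 7, 5, 12, 6, 3, 8, 9, 2, 11, 14, 13, 10]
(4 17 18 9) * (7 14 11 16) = (4 17 18 9)(7 14 11 16) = [0, 1, 2, 3, 17, 5, 6, 14, 8, 4, 10, 16, 12, 13, 11, 15, 7, 18, 9]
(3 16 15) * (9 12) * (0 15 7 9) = (0 15 3 16 7 9 12) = [15, 1, 2, 16, 4, 5, 6, 9, 8, 12, 10, 11, 0, 13, 14, 3, 7]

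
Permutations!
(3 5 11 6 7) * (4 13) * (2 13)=(2 13 4)(3 5 11 6 7)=[0, 1, 13, 5, 2, 11, 7, 3, 8, 9, 10, 6, 12, 4]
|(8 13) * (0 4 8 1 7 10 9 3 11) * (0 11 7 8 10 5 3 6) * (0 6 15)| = 15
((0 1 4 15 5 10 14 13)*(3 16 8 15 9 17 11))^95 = ((0 1 4 9 17 11 3 16 8 15 5 10 14 13))^95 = (0 10 8 11 4 13 5 16 17 1 14 15 3 9)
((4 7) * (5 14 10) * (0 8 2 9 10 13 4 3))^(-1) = (0 3 7 4 13 14 5 10 9 2 8)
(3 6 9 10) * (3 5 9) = [0, 1, 2, 6, 4, 9, 3, 7, 8, 10, 5] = (3 6)(5 9 10)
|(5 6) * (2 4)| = |(2 4)(5 6)| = 2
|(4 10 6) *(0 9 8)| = 3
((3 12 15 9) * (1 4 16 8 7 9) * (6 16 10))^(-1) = (1 15 12 3 9 7 8 16 6 10 4)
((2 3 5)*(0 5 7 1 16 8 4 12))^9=(0 12 4 8 16 1 7 3 2 5)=((0 5 2 3 7 1 16 8 4 12))^9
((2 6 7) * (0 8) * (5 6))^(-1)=((0 8)(2 5 6 7))^(-1)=(0 8)(2 7 6 5)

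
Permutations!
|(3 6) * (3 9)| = |(3 6 9)| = 3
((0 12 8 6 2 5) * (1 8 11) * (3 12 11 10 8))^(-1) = ((0 11 1 3 12 10 8 6 2 5))^(-1) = (0 5 2 6 8 10 12 3 1 11)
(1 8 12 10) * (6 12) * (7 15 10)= (1 8 6 12 7 15 10)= [0, 8, 2, 3, 4, 5, 12, 15, 6, 9, 1, 11, 7, 13, 14, 10]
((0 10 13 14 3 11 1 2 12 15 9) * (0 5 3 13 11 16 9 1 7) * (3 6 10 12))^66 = ((0 12 15 1 2 3 16 9 5 6 10 11 7)(13 14))^66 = (0 12 15 1 2 3 16 9 5 6 10 11 7)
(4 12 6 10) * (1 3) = (1 3)(4 12 6 10) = [0, 3, 2, 1, 12, 5, 10, 7, 8, 9, 4, 11, 6]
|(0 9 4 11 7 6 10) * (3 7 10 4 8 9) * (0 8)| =|(0 3 7 6 4 11 10 8 9)| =9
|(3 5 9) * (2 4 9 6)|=|(2 4 9 3 5 6)|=6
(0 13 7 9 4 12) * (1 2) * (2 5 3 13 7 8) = (0 7 9 4 12)(1 5 3 13 8 2) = [7, 5, 1, 13, 12, 3, 6, 9, 2, 4, 10, 11, 0, 8]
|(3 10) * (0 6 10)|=|(0 6 10 3)|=4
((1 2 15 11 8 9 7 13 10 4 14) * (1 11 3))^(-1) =(1 3 15 2)(4 10 13 7 9 8 11 14)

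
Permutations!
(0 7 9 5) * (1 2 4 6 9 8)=[7, 2, 4, 3, 6, 0, 9, 8, 1, 5]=(0 7 8 1 2 4 6 9 5)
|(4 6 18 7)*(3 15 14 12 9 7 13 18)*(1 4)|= |(1 4 6 3 15 14 12 9 7)(13 18)|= 18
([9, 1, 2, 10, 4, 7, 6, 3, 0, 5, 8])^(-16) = [10, 1, 2, 5, 4, 0, 6, 9, 3, 8, 7]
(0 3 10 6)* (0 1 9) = (0 3 10 6 1 9) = [3, 9, 2, 10, 4, 5, 1, 7, 8, 0, 6]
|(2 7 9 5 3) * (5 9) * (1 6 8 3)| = 7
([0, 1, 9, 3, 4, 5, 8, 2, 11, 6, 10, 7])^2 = [0, 1, 6, 3, 4, 5, 11, 9, 7, 8, 10, 2]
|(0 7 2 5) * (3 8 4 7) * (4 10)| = |(0 3 8 10 4 7 2 5)| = 8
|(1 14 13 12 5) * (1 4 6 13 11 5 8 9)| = 10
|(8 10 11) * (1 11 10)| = 3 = |(1 11 8)|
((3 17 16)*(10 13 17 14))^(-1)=(3 16 17 13 10 14)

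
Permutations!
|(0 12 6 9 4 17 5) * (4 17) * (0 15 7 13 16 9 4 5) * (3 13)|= 12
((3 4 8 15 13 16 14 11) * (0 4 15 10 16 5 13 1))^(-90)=(16)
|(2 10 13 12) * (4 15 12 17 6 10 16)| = 20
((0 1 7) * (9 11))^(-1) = ((0 1 7)(9 11))^(-1) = (0 7 1)(9 11)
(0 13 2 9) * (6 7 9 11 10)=[13, 1, 11, 3, 4, 5, 7, 9, 8, 0, 6, 10, 12, 2]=(0 13 2 11 10 6 7 9)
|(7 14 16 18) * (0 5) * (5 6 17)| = |(0 6 17 5)(7 14 16 18)| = 4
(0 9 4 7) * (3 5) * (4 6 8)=(0 9 6 8 4 7)(3 5)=[9, 1, 2, 5, 7, 3, 8, 0, 4, 6]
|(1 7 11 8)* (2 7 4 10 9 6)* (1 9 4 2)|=14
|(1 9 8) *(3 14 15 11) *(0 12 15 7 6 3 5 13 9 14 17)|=|(0 12 15 11 5 13 9 8 1 14 7 6 3 17)|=14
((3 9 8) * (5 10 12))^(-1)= (3 8 9)(5 12 10)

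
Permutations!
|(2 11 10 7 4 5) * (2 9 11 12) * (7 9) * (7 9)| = 6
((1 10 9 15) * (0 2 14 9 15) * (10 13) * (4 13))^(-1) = ((0 2 14 9)(1 4 13 10 15))^(-1) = (0 9 14 2)(1 15 10 13 4)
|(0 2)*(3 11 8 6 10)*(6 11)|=6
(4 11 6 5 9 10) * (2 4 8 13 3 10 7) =(2 4 11 6 5 9 7)(3 10 8 13) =[0, 1, 4, 10, 11, 9, 5, 2, 13, 7, 8, 6, 12, 3]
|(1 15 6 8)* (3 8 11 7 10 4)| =9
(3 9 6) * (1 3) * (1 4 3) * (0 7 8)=(0 7 8)(3 9 6 4)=[7, 1, 2, 9, 3, 5, 4, 8, 0, 6]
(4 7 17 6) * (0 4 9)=(0 4 7 17 6 9)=[4, 1, 2, 3, 7, 5, 9, 17, 8, 0, 10, 11, 12, 13, 14, 15, 16, 6]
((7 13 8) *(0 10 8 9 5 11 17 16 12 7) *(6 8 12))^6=((0 10 12 7 13 9 5 11 17 16 6 8))^6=(0 5)(6 13)(7 16)(8 9)(10 11)(12 17)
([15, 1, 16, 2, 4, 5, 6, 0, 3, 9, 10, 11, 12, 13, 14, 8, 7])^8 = (0 15 8 3 2 16 7)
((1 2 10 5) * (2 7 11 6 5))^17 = ((1 7 11 6 5)(2 10))^17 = (1 11 5 7 6)(2 10)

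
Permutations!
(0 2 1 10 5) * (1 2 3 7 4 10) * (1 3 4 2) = [4, 3, 1, 7, 10, 0, 6, 2, 8, 9, 5] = (0 4 10 5)(1 3 7 2)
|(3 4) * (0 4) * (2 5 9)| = 3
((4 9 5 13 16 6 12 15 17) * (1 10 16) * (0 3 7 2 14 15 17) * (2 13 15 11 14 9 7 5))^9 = ((0 3 5 15)(1 10 16 6 12 17 4 7 13)(2 9)(11 14))^9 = (17)(0 3 5 15)(2 9)(11 14)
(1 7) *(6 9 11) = (1 7)(6 9 11) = [0, 7, 2, 3, 4, 5, 9, 1, 8, 11, 10, 6]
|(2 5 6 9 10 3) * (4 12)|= 6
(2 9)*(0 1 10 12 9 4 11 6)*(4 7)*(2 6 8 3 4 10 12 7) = (0 1 12 9 6)(3 4 11 8)(7 10) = [1, 12, 2, 4, 11, 5, 0, 10, 3, 6, 7, 8, 9]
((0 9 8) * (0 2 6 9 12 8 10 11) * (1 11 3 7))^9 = (0 1 3 9 2 12 11 7 10 6 8)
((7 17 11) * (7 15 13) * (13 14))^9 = ((7 17 11 15 14 13))^9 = (7 15)(11 13)(14 17)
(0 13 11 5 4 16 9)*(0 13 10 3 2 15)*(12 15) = (0 10 3 2 12 15)(4 16 9 13 11 5) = [10, 1, 12, 2, 16, 4, 6, 7, 8, 13, 3, 5, 15, 11, 14, 0, 9]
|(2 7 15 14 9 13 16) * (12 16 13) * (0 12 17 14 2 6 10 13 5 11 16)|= |(0 12)(2 7 15)(5 11 16 6 10 13)(9 17 14)|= 6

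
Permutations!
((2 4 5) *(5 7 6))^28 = ((2 4 7 6 5))^28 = (2 6 4 5 7)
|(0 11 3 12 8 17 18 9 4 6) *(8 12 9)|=6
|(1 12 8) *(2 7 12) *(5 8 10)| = 7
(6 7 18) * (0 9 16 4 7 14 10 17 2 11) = (0 9 16 4 7 18 6 14 10 17 2 11) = [9, 1, 11, 3, 7, 5, 14, 18, 8, 16, 17, 0, 12, 13, 10, 15, 4, 2, 6]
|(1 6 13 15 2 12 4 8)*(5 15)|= |(1 6 13 5 15 2 12 4 8)|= 9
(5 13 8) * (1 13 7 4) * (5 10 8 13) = (13)(1 5 7 4)(8 10) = [0, 5, 2, 3, 1, 7, 6, 4, 10, 9, 8, 11, 12, 13]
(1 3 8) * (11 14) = (1 3 8)(11 14) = [0, 3, 2, 8, 4, 5, 6, 7, 1, 9, 10, 14, 12, 13, 11]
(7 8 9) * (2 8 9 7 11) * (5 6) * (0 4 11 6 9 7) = (0 4 11 2 8)(5 9 6) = [4, 1, 8, 3, 11, 9, 5, 7, 0, 6, 10, 2]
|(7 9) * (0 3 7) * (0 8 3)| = 4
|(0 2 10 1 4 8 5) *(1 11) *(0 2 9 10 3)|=10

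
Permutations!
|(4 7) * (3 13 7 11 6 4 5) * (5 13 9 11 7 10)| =|(3 9 11 6 4 7 13 10 5)| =9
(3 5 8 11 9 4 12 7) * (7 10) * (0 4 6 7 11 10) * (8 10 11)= (0 4 12)(3 5 10 8 11 9 6 7)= [4, 1, 2, 5, 12, 10, 7, 3, 11, 6, 8, 9, 0]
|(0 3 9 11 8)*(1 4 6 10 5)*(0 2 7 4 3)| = 11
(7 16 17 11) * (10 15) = [0, 1, 2, 3, 4, 5, 6, 16, 8, 9, 15, 7, 12, 13, 14, 10, 17, 11] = (7 16 17 11)(10 15)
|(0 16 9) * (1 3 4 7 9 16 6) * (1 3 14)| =|(16)(0 6 3 4 7 9)(1 14)| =6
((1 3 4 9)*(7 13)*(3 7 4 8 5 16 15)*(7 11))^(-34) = (1 7 4)(3 8 5 16 15)(9 11 13)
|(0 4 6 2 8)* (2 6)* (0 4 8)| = 4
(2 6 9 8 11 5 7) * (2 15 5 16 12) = (2 6 9 8 11 16 12)(5 7 15) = [0, 1, 6, 3, 4, 7, 9, 15, 11, 8, 10, 16, 2, 13, 14, 5, 12]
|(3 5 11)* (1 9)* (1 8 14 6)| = 15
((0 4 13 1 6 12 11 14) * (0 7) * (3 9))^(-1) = (0 7 14 11 12 6 1 13 4)(3 9)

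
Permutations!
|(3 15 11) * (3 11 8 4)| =|(3 15 8 4)| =4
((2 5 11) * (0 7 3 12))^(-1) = ((0 7 3 12)(2 5 11))^(-1) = (0 12 3 7)(2 11 5)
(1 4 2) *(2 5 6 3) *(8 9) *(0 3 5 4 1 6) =(0 3 2 6 5)(8 9) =[3, 1, 6, 2, 4, 0, 5, 7, 9, 8]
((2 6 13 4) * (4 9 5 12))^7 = (13)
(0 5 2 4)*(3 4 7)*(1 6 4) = (0 5 2 7 3 1 6 4) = [5, 6, 7, 1, 0, 2, 4, 3]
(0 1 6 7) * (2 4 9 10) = (0 1 6 7)(2 4 9 10) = [1, 6, 4, 3, 9, 5, 7, 0, 8, 10, 2]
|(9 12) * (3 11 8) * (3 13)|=|(3 11 8 13)(9 12)|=4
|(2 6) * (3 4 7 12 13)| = |(2 6)(3 4 7 12 13)| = 10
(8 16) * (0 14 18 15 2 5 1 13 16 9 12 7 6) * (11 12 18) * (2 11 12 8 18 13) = (0 14 12 7 6)(1 2 5)(8 9 13 16 18 15 11) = [14, 2, 5, 3, 4, 1, 0, 6, 9, 13, 10, 8, 7, 16, 12, 11, 18, 17, 15]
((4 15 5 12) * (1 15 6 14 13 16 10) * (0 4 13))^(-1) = (0 14 6 4)(1 10 16 13 12 5 15)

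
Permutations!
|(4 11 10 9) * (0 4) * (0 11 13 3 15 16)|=6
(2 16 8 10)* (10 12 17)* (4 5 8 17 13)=(2 16 17 10)(4 5 8 12 13)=[0, 1, 16, 3, 5, 8, 6, 7, 12, 9, 2, 11, 13, 4, 14, 15, 17, 10]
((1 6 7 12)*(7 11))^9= ((1 6 11 7 12))^9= (1 12 7 11 6)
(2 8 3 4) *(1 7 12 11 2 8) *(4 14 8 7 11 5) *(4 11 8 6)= [0, 8, 1, 14, 7, 11, 4, 12, 3, 9, 10, 2, 5, 13, 6]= (1 8 3 14 6 4 7 12 5 11 2)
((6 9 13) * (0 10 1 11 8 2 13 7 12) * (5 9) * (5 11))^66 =((0 10 1 5 9 7 12)(2 13 6 11 8))^66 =(0 5 12 1 7 10 9)(2 13 6 11 8)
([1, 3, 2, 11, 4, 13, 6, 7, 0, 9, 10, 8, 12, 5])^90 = [0, 1, 2, 3, 4, 5, 6, 7, 8, 9, 10, 11, 12, 13]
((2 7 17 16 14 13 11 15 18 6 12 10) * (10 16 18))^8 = ((2 7 17 18 6 12 16 14 13 11 15 10))^8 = (2 13 6)(7 11 12)(10 14 18)(15 16 17)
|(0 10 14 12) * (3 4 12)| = 6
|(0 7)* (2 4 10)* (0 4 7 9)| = 4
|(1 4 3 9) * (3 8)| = |(1 4 8 3 9)| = 5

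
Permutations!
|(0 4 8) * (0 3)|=4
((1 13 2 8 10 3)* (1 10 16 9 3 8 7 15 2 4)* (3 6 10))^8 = (1 4 13)(2 15 7)(6 16 10 9 8)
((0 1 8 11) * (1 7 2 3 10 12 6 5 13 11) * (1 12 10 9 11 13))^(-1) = (13)(0 11 9 3 2 7)(1 5 6 12 8)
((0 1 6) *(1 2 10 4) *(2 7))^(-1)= ((0 7 2 10 4 1 6))^(-1)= (0 6 1 4 10 2 7)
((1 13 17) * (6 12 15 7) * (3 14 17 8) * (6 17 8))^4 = ((1 13 6 12 15 7 17)(3 14 8))^4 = (1 15 13 7 6 17 12)(3 14 8)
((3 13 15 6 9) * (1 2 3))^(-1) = ((1 2 3 13 15 6 9))^(-1) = (1 9 6 15 13 3 2)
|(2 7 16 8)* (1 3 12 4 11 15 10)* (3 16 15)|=28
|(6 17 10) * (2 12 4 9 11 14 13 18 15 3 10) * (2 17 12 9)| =12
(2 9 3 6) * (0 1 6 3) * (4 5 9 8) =(0 1 6 2 8 4 5 9) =[1, 6, 8, 3, 5, 9, 2, 7, 4, 0]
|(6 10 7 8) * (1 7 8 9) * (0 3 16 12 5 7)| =24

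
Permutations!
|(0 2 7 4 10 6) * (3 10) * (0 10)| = 10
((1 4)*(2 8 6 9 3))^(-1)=((1 4)(2 8 6 9 3))^(-1)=(1 4)(2 3 9 6 8)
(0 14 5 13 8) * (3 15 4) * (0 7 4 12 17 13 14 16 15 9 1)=(0 16 15 12 17 13 8 7 4 3 9 1)(5 14)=[16, 0, 2, 9, 3, 14, 6, 4, 7, 1, 10, 11, 17, 8, 5, 12, 15, 13]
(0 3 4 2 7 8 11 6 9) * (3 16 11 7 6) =(0 16 11 3 4 2 6 9)(7 8) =[16, 1, 6, 4, 2, 5, 9, 8, 7, 0, 10, 3, 12, 13, 14, 15, 11]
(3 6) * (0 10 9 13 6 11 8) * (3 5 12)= [10, 1, 2, 11, 4, 12, 5, 7, 0, 13, 9, 8, 3, 6]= (0 10 9 13 6 5 12 3 11 8)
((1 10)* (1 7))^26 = (1 7 10)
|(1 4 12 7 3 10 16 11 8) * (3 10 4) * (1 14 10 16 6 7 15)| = 35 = |(1 3 4 12 15)(6 7 16 11 8 14 10)|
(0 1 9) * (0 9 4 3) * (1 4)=(9)(0 4 3)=[4, 1, 2, 0, 3, 5, 6, 7, 8, 9]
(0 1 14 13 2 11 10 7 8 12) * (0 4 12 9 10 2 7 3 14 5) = (0 1 5)(2 11)(3 14 13 7 8 9 10)(4 12) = [1, 5, 11, 14, 12, 0, 6, 8, 9, 10, 3, 2, 4, 7, 13]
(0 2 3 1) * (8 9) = (0 2 3 1)(8 9) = [2, 0, 3, 1, 4, 5, 6, 7, 9, 8]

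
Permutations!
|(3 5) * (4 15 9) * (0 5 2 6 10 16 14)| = 24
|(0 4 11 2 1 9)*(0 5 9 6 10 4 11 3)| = |(0 11 2 1 6 10 4 3)(5 9)| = 8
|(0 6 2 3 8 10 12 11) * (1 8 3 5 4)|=10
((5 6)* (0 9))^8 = (9)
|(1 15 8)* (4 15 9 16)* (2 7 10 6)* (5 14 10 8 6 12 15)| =13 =|(1 9 16 4 5 14 10 12 15 6 2 7 8)|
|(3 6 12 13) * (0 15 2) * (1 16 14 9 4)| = |(0 15 2)(1 16 14 9 4)(3 6 12 13)| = 60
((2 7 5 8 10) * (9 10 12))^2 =(2 5 12 10 7 8 9)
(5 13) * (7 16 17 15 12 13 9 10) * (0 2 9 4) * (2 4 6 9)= (0 4)(5 6 9 10 7 16 17 15 12 13)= [4, 1, 2, 3, 0, 6, 9, 16, 8, 10, 7, 11, 13, 5, 14, 12, 17, 15]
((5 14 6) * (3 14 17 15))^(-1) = (3 15 17 5 6 14) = ((3 14 6 5 17 15))^(-1)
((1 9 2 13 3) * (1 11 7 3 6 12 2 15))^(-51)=((1 9 15)(2 13 6 12)(3 11 7))^(-51)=(15)(2 13 6 12)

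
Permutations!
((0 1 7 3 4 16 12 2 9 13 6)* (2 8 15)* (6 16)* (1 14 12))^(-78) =(0 9 4 15 7 12 16)(1 14 13 6 2 3 8)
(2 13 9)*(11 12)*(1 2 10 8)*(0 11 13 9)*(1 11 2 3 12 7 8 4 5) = (0 2 9 10 4 5 1 3 12 13)(7 8 11) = [2, 3, 9, 12, 5, 1, 6, 8, 11, 10, 4, 7, 13, 0]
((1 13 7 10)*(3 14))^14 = ((1 13 7 10)(3 14))^14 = (14)(1 7)(10 13)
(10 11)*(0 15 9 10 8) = (0 15 9 10 11 8) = [15, 1, 2, 3, 4, 5, 6, 7, 0, 10, 11, 8, 12, 13, 14, 9]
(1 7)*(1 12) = (1 7 12) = [0, 7, 2, 3, 4, 5, 6, 12, 8, 9, 10, 11, 1]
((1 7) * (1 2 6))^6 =((1 7 2 6))^6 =(1 2)(6 7)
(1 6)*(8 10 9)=(1 6)(8 10 9)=[0, 6, 2, 3, 4, 5, 1, 7, 10, 8, 9]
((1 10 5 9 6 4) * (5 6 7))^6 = ((1 10 6 4)(5 9 7))^6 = (1 6)(4 10)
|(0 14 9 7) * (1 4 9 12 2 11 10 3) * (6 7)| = |(0 14 12 2 11 10 3 1 4 9 6 7)| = 12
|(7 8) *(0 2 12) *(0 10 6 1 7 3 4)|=|(0 2 12 10 6 1 7 8 3 4)|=10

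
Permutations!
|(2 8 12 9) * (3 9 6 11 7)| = |(2 8 12 6 11 7 3 9)| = 8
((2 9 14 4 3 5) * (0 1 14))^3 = ((0 1 14 4 3 5 2 9))^3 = (0 4 2 1 3 9 14 5)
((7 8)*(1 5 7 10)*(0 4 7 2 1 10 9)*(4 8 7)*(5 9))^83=(10)(0 9 1 2 5 8)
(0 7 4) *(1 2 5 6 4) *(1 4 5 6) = (0 7 4)(1 2 6 5) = [7, 2, 6, 3, 0, 1, 5, 4]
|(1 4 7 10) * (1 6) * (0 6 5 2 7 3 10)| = 9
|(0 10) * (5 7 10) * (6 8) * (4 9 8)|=|(0 5 7 10)(4 9 8 6)|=4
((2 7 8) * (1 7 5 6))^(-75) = (1 2)(5 7)(6 8)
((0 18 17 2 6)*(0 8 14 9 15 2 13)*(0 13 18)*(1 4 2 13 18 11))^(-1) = (1 11 17 18 13 15 9 14 8 6 2 4)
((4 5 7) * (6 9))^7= ((4 5 7)(6 9))^7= (4 5 7)(6 9)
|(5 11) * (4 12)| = |(4 12)(5 11)| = 2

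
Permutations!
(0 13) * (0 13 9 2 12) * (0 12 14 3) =(0 9 2 14 3) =[9, 1, 14, 0, 4, 5, 6, 7, 8, 2, 10, 11, 12, 13, 3]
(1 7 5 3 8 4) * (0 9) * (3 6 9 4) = (0 4 1 7 5 6 9)(3 8) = [4, 7, 2, 8, 1, 6, 9, 5, 3, 0]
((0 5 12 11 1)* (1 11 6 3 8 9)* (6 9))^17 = (0 12 1 5 9)(3 6 8)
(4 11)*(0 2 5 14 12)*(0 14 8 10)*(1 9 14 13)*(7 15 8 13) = [2, 9, 5, 3, 11, 13, 6, 15, 10, 14, 0, 4, 7, 1, 12, 8] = (0 2 5 13 1 9 14 12 7 15 8 10)(4 11)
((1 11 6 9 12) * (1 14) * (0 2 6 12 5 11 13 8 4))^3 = (0 9 12 13)(1 4 6 11)(2 5 14 8)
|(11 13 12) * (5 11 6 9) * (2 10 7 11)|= 9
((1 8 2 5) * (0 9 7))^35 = (0 7 9)(1 5 2 8)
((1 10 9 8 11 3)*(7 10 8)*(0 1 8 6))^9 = (11)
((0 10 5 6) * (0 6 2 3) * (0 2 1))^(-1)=(0 1 5 10)(2 3)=((0 10 5 1)(2 3))^(-1)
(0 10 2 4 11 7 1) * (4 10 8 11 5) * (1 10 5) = (0 8 11 7 10 2 5 4 1) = [8, 0, 5, 3, 1, 4, 6, 10, 11, 9, 2, 7]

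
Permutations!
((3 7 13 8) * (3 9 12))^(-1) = ((3 7 13 8 9 12))^(-1) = (3 12 9 8 13 7)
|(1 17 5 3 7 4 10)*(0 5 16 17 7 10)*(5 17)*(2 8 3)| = 11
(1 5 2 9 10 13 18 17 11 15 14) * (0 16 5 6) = [16, 6, 9, 3, 4, 2, 0, 7, 8, 10, 13, 15, 12, 18, 1, 14, 5, 11, 17] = (0 16 5 2 9 10 13 18 17 11 15 14 1 6)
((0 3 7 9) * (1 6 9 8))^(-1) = ((0 3 7 8 1 6 9))^(-1) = (0 9 6 1 8 7 3)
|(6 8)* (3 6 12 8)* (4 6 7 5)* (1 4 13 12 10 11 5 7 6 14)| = |(1 4 14)(3 6)(5 13 12 8 10 11)| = 6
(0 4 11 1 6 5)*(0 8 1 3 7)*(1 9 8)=(0 4 11 3 7)(1 6 5)(8 9)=[4, 6, 2, 7, 11, 1, 5, 0, 9, 8, 10, 3]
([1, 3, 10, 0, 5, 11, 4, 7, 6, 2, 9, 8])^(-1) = (0 3 1)(2 9 10)(4 6 8 11 5)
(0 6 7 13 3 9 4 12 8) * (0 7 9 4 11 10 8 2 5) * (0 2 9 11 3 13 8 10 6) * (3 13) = [0, 1, 5, 4, 12, 2, 11, 8, 7, 13, 10, 6, 9, 3] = (2 5)(3 4 12 9 13)(6 11)(7 8)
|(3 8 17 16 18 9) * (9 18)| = |(18)(3 8 17 16 9)| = 5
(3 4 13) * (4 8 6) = (3 8 6 4 13) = [0, 1, 2, 8, 13, 5, 4, 7, 6, 9, 10, 11, 12, 3]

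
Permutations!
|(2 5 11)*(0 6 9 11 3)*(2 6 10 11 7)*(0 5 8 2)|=|(0 10 11 6 9 7)(2 8)(3 5)|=6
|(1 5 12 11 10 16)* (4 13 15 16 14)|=|(1 5 12 11 10 14 4 13 15 16)|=10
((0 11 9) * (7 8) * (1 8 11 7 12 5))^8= (12)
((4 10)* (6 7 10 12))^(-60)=((4 12 6 7 10))^(-60)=(12)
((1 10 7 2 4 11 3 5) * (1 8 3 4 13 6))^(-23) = ((1 10 7 2 13 6)(3 5 8)(4 11))^(-23) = (1 10 7 2 13 6)(3 5 8)(4 11)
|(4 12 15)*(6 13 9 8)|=12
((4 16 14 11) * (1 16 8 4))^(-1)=((1 16 14 11)(4 8))^(-1)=(1 11 14 16)(4 8)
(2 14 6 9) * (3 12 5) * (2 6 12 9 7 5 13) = (2 14 12 13)(3 9 6 7 5) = [0, 1, 14, 9, 4, 3, 7, 5, 8, 6, 10, 11, 13, 2, 12]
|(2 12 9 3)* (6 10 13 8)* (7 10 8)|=|(2 12 9 3)(6 8)(7 10 13)|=12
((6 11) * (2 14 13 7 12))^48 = ((2 14 13 7 12)(6 11))^48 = (2 7 14 12 13)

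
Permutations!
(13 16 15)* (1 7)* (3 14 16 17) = (1 7)(3 14 16 15 13 17) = [0, 7, 2, 14, 4, 5, 6, 1, 8, 9, 10, 11, 12, 17, 16, 13, 15, 3]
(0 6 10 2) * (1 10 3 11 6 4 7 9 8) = (0 4 7 9 8 1 10 2)(3 11 6) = [4, 10, 0, 11, 7, 5, 3, 9, 1, 8, 2, 6]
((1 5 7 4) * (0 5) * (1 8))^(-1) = ((0 5 7 4 8 1))^(-1) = (0 1 8 4 7 5)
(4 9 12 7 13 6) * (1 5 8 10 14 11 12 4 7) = (1 5 8 10 14 11 12)(4 9)(6 7 13) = [0, 5, 2, 3, 9, 8, 7, 13, 10, 4, 14, 12, 1, 6, 11]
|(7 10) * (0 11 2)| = 6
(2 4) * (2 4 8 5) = [0, 1, 8, 3, 4, 2, 6, 7, 5] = (2 8 5)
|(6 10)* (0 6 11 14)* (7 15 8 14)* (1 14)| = 9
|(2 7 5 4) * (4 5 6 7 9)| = 6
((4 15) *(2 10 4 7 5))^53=(2 5 7 15 4 10)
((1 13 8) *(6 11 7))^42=((1 13 8)(6 11 7))^42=(13)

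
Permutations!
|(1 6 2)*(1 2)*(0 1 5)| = 4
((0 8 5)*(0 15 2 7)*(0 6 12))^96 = (15)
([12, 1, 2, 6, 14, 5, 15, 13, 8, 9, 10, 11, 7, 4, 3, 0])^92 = [7, 1, 2, 15, 3, 5, 0, 4, 8, 9, 10, 11, 13, 14, 6, 12]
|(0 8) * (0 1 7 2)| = 5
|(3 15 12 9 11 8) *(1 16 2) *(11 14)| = 21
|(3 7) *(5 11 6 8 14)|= 10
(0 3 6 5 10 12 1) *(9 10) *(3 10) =[10, 0, 2, 6, 4, 9, 5, 7, 8, 3, 12, 11, 1] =(0 10 12 1)(3 6 5 9)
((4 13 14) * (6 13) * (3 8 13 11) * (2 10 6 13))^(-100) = ((2 10 6 11 3 8)(4 13 14))^(-100) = (2 6 3)(4 14 13)(8 10 11)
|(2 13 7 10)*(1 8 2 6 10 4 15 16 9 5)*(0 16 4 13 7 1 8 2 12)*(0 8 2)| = 8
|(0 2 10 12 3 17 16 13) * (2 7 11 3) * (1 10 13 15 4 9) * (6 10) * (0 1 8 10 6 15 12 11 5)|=39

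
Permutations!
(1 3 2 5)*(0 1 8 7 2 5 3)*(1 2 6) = (0 2 3 5 8 7 6 1) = [2, 0, 3, 5, 4, 8, 1, 6, 7]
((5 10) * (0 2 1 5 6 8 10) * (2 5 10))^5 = (10)(0 5)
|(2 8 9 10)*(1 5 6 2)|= 7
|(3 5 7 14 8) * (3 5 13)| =|(3 13)(5 7 14 8)| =4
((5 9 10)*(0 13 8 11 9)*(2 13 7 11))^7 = (0 7 11 9 10 5)(2 13 8)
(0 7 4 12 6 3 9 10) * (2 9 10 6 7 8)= (0 8 2 9 6 3 10)(4 12 7)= [8, 1, 9, 10, 12, 5, 3, 4, 2, 6, 0, 11, 7]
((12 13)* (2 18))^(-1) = ((2 18)(12 13))^(-1) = (2 18)(12 13)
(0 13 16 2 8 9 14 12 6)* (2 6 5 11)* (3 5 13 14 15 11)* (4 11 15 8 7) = [14, 1, 7, 5, 11, 3, 0, 4, 9, 8, 10, 2, 13, 16, 12, 15, 6] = (0 14 12 13 16 6)(2 7 4 11)(3 5)(8 9)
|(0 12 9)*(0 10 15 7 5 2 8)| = 9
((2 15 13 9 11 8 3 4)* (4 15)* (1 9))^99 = ((1 9 11 8 3 15 13)(2 4))^99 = (1 9 11 8 3 15 13)(2 4)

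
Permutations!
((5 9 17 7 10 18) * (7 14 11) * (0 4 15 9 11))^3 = (0 9)(4 17)(5 10 11 18 7)(14 15)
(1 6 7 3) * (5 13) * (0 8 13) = [8, 6, 2, 1, 4, 0, 7, 3, 13, 9, 10, 11, 12, 5] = (0 8 13 5)(1 6 7 3)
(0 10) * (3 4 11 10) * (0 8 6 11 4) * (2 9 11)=(0 3)(2 9 11 10 8 6)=[3, 1, 9, 0, 4, 5, 2, 7, 6, 11, 8, 10]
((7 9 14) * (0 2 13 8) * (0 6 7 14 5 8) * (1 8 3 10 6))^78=((14)(0 2 13)(1 8)(3 10 6 7 9 5))^78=(14)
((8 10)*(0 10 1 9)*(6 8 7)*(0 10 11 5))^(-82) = ((0 11 5)(1 9 10 7 6 8))^(-82) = (0 5 11)(1 10 6)(7 8 9)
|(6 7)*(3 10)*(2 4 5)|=|(2 4 5)(3 10)(6 7)|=6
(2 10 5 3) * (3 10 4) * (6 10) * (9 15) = [0, 1, 4, 2, 3, 6, 10, 7, 8, 15, 5, 11, 12, 13, 14, 9] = (2 4 3)(5 6 10)(9 15)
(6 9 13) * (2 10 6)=[0, 1, 10, 3, 4, 5, 9, 7, 8, 13, 6, 11, 12, 2]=(2 10 6 9 13)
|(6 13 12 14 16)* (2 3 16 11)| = 8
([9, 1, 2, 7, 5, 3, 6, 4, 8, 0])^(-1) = (0 9)(3 5 4 7)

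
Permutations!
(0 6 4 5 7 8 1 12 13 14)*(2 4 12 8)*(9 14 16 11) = (0 6 12 13 16 11 9 14)(1 8)(2 4 5 7) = [6, 8, 4, 3, 5, 7, 12, 2, 1, 14, 10, 9, 13, 16, 0, 15, 11]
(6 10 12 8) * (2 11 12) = [0, 1, 11, 3, 4, 5, 10, 7, 6, 9, 2, 12, 8] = (2 11 12 8 6 10)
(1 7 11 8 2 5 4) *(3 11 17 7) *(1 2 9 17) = (1 3 11 8 9 17 7)(2 5 4) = [0, 3, 5, 11, 2, 4, 6, 1, 9, 17, 10, 8, 12, 13, 14, 15, 16, 7]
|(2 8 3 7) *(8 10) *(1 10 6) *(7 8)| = 10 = |(1 10 7 2 6)(3 8)|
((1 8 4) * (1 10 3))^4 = (1 3 10 4 8)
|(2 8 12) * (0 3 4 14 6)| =15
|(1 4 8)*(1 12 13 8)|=|(1 4)(8 12 13)|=6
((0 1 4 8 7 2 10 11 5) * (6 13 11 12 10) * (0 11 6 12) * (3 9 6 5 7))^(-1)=((0 1 4 8 3 9 6 13 5 11 7 2 12 10))^(-1)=(0 10 12 2 7 11 5 13 6 9 3 8 4 1)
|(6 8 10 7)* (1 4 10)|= 6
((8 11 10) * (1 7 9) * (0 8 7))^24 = (0 10 1 11 9 8 7)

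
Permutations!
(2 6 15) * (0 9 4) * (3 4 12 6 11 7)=(0 9 12 6 15 2 11 7 3 4)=[9, 1, 11, 4, 0, 5, 15, 3, 8, 12, 10, 7, 6, 13, 14, 2]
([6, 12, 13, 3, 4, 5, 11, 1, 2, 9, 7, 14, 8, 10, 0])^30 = [11, 8, 10, 3, 4, 5, 14, 12, 13, 9, 1, 0, 2, 7, 6]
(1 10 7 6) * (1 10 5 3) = (1 5 3)(6 10 7) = [0, 5, 2, 1, 4, 3, 10, 6, 8, 9, 7]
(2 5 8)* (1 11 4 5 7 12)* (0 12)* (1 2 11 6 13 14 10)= (0 12 2 7)(1 6 13 14 10)(4 5 8 11)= [12, 6, 7, 3, 5, 8, 13, 0, 11, 9, 1, 4, 2, 14, 10]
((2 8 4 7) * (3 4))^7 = ((2 8 3 4 7))^7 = (2 3 7 8 4)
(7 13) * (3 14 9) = (3 14 9)(7 13) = [0, 1, 2, 14, 4, 5, 6, 13, 8, 3, 10, 11, 12, 7, 9]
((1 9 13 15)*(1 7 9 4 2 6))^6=(1 2)(4 6)(7 13)(9 15)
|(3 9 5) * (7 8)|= 6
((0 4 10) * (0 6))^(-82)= ((0 4 10 6))^(-82)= (0 10)(4 6)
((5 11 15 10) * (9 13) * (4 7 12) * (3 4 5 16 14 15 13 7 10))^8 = (3 10 14)(4 16 15)(5 13 7)(9 12 11) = ((3 4 10 16 14 15)(5 11 13 9 7 12))^8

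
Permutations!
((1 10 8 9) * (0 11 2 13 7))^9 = ((0 11 2 13 7)(1 10 8 9))^9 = (0 7 13 2 11)(1 10 8 9)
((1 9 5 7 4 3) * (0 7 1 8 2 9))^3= ((0 7 4 3 8 2 9 5 1))^3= (0 3 9)(1 4 2)(5 7 8)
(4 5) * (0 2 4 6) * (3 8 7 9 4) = [2, 1, 3, 8, 5, 6, 0, 9, 7, 4] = (0 2 3 8 7 9 4 5 6)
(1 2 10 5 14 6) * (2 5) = (1 5 14 6)(2 10) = [0, 5, 10, 3, 4, 14, 1, 7, 8, 9, 2, 11, 12, 13, 6]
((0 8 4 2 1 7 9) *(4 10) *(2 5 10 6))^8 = ((0 8 6 2 1 7 9)(4 5 10))^8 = (0 8 6 2 1 7 9)(4 10 5)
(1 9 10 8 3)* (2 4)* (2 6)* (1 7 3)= (1 9 10 8)(2 4 6)(3 7)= [0, 9, 4, 7, 6, 5, 2, 3, 1, 10, 8]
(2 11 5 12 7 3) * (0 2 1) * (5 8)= (0 2 11 8 5 12 7 3 1)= [2, 0, 11, 1, 4, 12, 6, 3, 5, 9, 10, 8, 7]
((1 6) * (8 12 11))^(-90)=(12)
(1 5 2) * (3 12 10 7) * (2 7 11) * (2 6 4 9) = [0, 5, 1, 12, 9, 7, 4, 3, 8, 2, 11, 6, 10] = (1 5 7 3 12 10 11 6 4 9 2)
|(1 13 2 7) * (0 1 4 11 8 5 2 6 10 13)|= 6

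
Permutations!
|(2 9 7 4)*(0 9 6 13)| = 7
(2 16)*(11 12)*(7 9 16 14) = [0, 1, 14, 3, 4, 5, 6, 9, 8, 16, 10, 12, 11, 13, 7, 15, 2] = (2 14 7 9 16)(11 12)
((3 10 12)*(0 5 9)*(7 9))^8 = (3 12 10)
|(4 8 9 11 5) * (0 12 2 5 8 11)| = |(0 12 2 5 4 11 8 9)| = 8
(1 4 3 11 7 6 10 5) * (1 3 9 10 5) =[0, 4, 2, 11, 9, 3, 5, 6, 8, 10, 1, 7] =(1 4 9 10)(3 11 7 6 5)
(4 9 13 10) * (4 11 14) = (4 9 13 10 11 14) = [0, 1, 2, 3, 9, 5, 6, 7, 8, 13, 11, 14, 12, 10, 4]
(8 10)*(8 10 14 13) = (8 14 13) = [0, 1, 2, 3, 4, 5, 6, 7, 14, 9, 10, 11, 12, 8, 13]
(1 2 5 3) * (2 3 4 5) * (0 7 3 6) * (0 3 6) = (0 7 6 3 1)(4 5) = [7, 0, 2, 1, 5, 4, 3, 6]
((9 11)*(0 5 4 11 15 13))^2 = (0 4 9 13 5 11 15)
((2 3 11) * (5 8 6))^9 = (11)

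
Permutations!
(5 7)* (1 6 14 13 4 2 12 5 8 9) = (1 6 14 13 4 2 12 5 7 8 9) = [0, 6, 12, 3, 2, 7, 14, 8, 9, 1, 10, 11, 5, 4, 13]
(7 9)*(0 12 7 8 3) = (0 12 7 9 8 3) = [12, 1, 2, 0, 4, 5, 6, 9, 3, 8, 10, 11, 7]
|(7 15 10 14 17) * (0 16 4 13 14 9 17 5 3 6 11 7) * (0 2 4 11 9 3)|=|(0 16 11 7 15 10 3 6 9 17 2 4 13 14 5)|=15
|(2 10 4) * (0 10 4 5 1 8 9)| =|(0 10 5 1 8 9)(2 4)| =6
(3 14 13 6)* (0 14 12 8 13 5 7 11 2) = [14, 1, 0, 12, 4, 7, 3, 11, 13, 9, 10, 2, 8, 6, 5] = (0 14 5 7 11 2)(3 12 8 13 6)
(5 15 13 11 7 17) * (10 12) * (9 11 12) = (5 15 13 12 10 9 11 7 17) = [0, 1, 2, 3, 4, 15, 6, 17, 8, 11, 9, 7, 10, 12, 14, 13, 16, 5]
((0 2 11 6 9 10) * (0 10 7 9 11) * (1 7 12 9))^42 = ((0 2)(1 7)(6 11)(9 12))^42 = (12)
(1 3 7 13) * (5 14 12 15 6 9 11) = [0, 3, 2, 7, 4, 14, 9, 13, 8, 11, 10, 5, 15, 1, 12, 6] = (1 3 7 13)(5 14 12 15 6 9 11)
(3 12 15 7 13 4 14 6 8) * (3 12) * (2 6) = (2 6 8 12 15 7 13 4 14) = [0, 1, 6, 3, 14, 5, 8, 13, 12, 9, 10, 11, 15, 4, 2, 7]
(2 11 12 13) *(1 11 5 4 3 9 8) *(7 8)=[0, 11, 5, 9, 3, 4, 6, 8, 1, 7, 10, 12, 13, 2]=(1 11 12 13 2 5 4 3 9 7 8)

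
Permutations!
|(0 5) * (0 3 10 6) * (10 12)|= 6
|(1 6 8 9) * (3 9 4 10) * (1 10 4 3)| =|(1 6 8 3 9 10)| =6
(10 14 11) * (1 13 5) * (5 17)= [0, 13, 2, 3, 4, 1, 6, 7, 8, 9, 14, 10, 12, 17, 11, 15, 16, 5]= (1 13 17 5)(10 14 11)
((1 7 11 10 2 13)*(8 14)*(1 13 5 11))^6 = ((1 7)(2 5 11 10)(8 14))^6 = (14)(2 11)(5 10)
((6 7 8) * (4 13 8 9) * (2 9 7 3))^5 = (2 6 13 9 3 8 4)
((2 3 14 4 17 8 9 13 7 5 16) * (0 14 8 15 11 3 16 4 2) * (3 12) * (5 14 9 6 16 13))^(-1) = (0 16 6 8 3 12 11 15 17 4 5 9)(2 14 7 13)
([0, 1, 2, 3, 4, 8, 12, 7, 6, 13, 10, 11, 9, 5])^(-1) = (5 13 9 12 6 8)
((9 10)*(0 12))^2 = (12)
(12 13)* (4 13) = (4 13 12) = [0, 1, 2, 3, 13, 5, 6, 7, 8, 9, 10, 11, 4, 12]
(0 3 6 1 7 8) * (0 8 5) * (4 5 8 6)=(0 3 4 5)(1 7 8 6)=[3, 7, 2, 4, 5, 0, 1, 8, 6]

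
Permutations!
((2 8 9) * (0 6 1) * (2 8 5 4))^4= ((0 6 1)(2 5 4)(8 9))^4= (9)(0 6 1)(2 5 4)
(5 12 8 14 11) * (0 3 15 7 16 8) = (0 3 15 7 16 8 14 11 5 12) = [3, 1, 2, 15, 4, 12, 6, 16, 14, 9, 10, 5, 0, 13, 11, 7, 8]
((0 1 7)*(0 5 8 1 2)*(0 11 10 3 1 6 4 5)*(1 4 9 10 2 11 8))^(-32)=((0 11 2 8 6 9 10 3 4 5 1 7))^(-32)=(0 6 4)(1 2 10)(3 7 8)(5 11 9)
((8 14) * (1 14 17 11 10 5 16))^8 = ((1 14 8 17 11 10 5 16))^8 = (17)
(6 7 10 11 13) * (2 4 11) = [0, 1, 4, 3, 11, 5, 7, 10, 8, 9, 2, 13, 12, 6] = (2 4 11 13 6 7 10)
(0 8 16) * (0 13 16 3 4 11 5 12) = (0 8 3 4 11 5 12)(13 16) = [8, 1, 2, 4, 11, 12, 6, 7, 3, 9, 10, 5, 0, 16, 14, 15, 13]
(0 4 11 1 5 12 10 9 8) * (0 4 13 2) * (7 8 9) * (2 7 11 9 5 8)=(0 13 7 2)(1 8 4 9 5 12 10 11)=[13, 8, 0, 3, 9, 12, 6, 2, 4, 5, 11, 1, 10, 7]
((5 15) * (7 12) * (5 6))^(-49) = ((5 15 6)(7 12))^(-49) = (5 6 15)(7 12)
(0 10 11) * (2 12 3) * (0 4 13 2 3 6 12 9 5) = (0 10 11 4 13 2 9 5)(6 12) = [10, 1, 9, 3, 13, 0, 12, 7, 8, 5, 11, 4, 6, 2]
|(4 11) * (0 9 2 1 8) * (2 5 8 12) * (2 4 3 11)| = |(0 9 5 8)(1 12 4 2)(3 11)| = 4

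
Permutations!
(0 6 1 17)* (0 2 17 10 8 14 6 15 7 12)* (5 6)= (0 15 7 12)(1 10 8 14 5 6)(2 17)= [15, 10, 17, 3, 4, 6, 1, 12, 14, 9, 8, 11, 0, 13, 5, 7, 16, 2]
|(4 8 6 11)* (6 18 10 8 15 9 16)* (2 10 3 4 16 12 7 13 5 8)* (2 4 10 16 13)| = |(2 16 6 11 13 5 8 18 3 10 4 15 9 12 7)| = 15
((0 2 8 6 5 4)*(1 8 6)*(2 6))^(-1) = (0 4 5 6)(1 8)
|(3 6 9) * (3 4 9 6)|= 2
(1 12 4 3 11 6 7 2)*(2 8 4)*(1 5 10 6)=[0, 12, 5, 11, 3, 10, 7, 8, 4, 9, 6, 1, 2]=(1 12 2 5 10 6 7 8 4 3 11)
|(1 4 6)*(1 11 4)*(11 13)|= |(4 6 13 11)|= 4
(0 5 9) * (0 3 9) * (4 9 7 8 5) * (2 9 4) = (0 2 9 3 7 8 5) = [2, 1, 9, 7, 4, 0, 6, 8, 5, 3]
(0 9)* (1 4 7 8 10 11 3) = (0 9)(1 4 7 8 10 11 3) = [9, 4, 2, 1, 7, 5, 6, 8, 10, 0, 11, 3]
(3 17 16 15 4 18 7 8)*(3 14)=(3 17 16 15 4 18 7 8 14)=[0, 1, 2, 17, 18, 5, 6, 8, 14, 9, 10, 11, 12, 13, 3, 4, 15, 16, 7]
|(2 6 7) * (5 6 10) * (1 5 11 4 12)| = |(1 5 6 7 2 10 11 4 12)| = 9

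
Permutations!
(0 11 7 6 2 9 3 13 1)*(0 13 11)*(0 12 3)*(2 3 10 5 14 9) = (0 12 10 5 14 9)(1 13)(3 11 7 6) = [12, 13, 2, 11, 4, 14, 3, 6, 8, 0, 5, 7, 10, 1, 9]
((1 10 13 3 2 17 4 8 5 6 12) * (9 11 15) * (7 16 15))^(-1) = (1 12 6 5 8 4 17 2 3 13 10)(7 11 9 15 16)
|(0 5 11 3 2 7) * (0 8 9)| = |(0 5 11 3 2 7 8 9)| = 8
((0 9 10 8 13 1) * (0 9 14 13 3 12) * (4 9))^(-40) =((0 14 13 1 4 9 10 8 3 12))^(-40) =(14)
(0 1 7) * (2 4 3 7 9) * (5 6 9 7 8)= [1, 7, 4, 8, 3, 6, 9, 0, 5, 2]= (0 1 7)(2 4 3 8 5 6 9)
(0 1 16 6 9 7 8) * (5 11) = (0 1 16 6 9 7 8)(5 11) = [1, 16, 2, 3, 4, 11, 9, 8, 0, 7, 10, 5, 12, 13, 14, 15, 6]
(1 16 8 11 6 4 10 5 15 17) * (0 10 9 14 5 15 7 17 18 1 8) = [10, 16, 2, 3, 9, 7, 4, 17, 11, 14, 15, 6, 12, 13, 5, 18, 0, 8, 1] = (0 10 15 18 1 16)(4 9 14 5 7 17 8 11 6)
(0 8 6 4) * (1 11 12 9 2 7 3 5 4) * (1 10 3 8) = [1, 11, 7, 5, 0, 4, 10, 8, 6, 2, 3, 12, 9] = (0 1 11 12 9 2 7 8 6 10 3 5 4)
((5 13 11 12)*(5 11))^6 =(13)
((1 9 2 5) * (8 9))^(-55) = (9)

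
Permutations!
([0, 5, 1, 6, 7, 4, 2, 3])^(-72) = [0, 6, 3, 4, 1, 2, 7, 5]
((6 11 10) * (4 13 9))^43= (4 13 9)(6 11 10)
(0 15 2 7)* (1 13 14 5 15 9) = (0 9 1 13 14 5 15 2 7) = [9, 13, 7, 3, 4, 15, 6, 0, 8, 1, 10, 11, 12, 14, 5, 2]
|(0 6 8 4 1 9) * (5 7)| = 6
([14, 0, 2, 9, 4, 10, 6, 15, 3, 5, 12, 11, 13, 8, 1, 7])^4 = [14, 0, 2, 12, 4, 8, 6, 7, 10, 13, 3, 11, 9, 5, 1, 15]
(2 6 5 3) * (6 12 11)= (2 12 11 6 5 3)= [0, 1, 12, 2, 4, 3, 5, 7, 8, 9, 10, 6, 11]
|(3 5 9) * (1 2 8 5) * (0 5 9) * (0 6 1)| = 8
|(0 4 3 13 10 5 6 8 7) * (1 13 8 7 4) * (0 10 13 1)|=12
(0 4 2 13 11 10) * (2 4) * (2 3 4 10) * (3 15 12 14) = (0 15 12 14 3 4 10)(2 13 11) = [15, 1, 13, 4, 10, 5, 6, 7, 8, 9, 0, 2, 14, 11, 3, 12]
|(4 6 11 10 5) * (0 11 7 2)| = 8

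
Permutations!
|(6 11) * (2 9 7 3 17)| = 10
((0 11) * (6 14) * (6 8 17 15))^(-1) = ((0 11)(6 14 8 17 15))^(-1) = (0 11)(6 15 17 8 14)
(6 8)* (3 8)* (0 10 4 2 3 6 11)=(0 10 4 2 3 8 11)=[10, 1, 3, 8, 2, 5, 6, 7, 11, 9, 4, 0]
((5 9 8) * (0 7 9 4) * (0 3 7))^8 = (3 9 5)(4 7 8) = ((3 7 9 8 5 4))^8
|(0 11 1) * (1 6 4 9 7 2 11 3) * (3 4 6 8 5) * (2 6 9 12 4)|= 42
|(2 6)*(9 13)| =2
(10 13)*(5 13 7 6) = (5 13 10 7 6) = [0, 1, 2, 3, 4, 13, 5, 6, 8, 9, 7, 11, 12, 10]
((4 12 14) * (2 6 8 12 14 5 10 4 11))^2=((2 6 8 12 5 10 4 14 11))^2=(2 8 5 4 11 6 12 10 14)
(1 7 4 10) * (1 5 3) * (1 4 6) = (1 7 6)(3 4 10 5) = [0, 7, 2, 4, 10, 3, 1, 6, 8, 9, 5]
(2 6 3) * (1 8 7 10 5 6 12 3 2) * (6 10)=(1 8 7 6 2 12 3)(5 10)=[0, 8, 12, 1, 4, 10, 2, 6, 7, 9, 5, 11, 3]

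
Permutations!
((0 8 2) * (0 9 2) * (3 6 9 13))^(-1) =((0 8)(2 13 3 6 9))^(-1) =(0 8)(2 9 6 3 13)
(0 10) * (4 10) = [4, 1, 2, 3, 10, 5, 6, 7, 8, 9, 0] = (0 4 10)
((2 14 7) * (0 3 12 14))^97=((0 3 12 14 7 2))^97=(0 3 12 14 7 2)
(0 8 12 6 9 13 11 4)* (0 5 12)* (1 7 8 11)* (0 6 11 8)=(0 8 6 9 13 1 7)(4 5 12 11)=[8, 7, 2, 3, 5, 12, 9, 0, 6, 13, 10, 4, 11, 1]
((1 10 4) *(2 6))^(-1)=((1 10 4)(2 6))^(-1)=(1 4 10)(2 6)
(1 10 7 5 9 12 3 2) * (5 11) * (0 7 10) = (0 7 11 5 9 12 3 2 1) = [7, 0, 1, 2, 4, 9, 6, 11, 8, 12, 10, 5, 3]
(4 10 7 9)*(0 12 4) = (0 12 4 10 7 9) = [12, 1, 2, 3, 10, 5, 6, 9, 8, 0, 7, 11, 4]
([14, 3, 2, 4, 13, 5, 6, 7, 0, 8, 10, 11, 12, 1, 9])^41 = [14, 3, 2, 4, 13, 5, 6, 7, 0, 8, 10, 11, 12, 1, 9]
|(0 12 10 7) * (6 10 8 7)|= |(0 12 8 7)(6 10)|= 4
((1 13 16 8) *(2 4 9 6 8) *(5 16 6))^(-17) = (1 8 6 13)(2 5 4 16 9)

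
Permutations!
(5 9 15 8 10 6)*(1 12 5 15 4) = (1 12 5 9 4)(6 15 8 10) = [0, 12, 2, 3, 1, 9, 15, 7, 10, 4, 6, 11, 5, 13, 14, 8]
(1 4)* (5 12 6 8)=(1 4)(5 12 6 8)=[0, 4, 2, 3, 1, 12, 8, 7, 5, 9, 10, 11, 6]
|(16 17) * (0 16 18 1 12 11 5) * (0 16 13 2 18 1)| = 12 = |(0 13 2 18)(1 12 11 5 16 17)|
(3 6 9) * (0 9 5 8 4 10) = [9, 1, 2, 6, 10, 8, 5, 7, 4, 3, 0] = (0 9 3 6 5 8 4 10)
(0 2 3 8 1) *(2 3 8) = (0 3 2 8 1) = [3, 0, 8, 2, 4, 5, 6, 7, 1]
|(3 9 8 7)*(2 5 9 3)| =5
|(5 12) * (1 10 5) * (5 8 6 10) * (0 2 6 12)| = |(0 2 6 10 8 12 1 5)| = 8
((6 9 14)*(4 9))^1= (4 9 14 6)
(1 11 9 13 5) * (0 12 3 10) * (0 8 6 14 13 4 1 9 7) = (0 12 3 10 8 6 14 13 5 9 4 1 11 7) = [12, 11, 2, 10, 1, 9, 14, 0, 6, 4, 8, 7, 3, 5, 13]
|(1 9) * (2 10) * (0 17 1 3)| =10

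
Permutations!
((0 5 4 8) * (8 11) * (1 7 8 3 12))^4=((0 5 4 11 3 12 1 7 8))^4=(0 3 8 11 7 4 1 5 12)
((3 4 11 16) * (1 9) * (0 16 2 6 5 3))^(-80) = (16)(2 4 5)(3 6 11)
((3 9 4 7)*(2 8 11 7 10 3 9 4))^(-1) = ((2 8 11 7 9)(3 4 10))^(-1) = (2 9 7 11 8)(3 10 4)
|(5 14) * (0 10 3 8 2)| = |(0 10 3 8 2)(5 14)| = 10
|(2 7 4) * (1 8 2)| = |(1 8 2 7 4)| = 5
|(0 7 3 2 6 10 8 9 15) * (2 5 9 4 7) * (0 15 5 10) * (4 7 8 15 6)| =18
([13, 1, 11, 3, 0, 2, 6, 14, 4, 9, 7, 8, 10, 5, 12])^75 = [8, 1, 13, 3, 11, 0, 6, 10, 2, 9, 12, 5, 14, 4, 7]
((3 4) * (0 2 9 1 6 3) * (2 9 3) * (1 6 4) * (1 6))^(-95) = ((0 9 1 4)(2 3 6))^(-95) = (0 9 1 4)(2 3 6)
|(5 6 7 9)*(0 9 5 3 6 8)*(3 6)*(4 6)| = 7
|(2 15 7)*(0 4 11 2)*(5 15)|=7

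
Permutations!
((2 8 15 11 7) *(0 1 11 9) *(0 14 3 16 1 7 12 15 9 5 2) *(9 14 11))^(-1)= (0 7)(1 16 3 14 8 2 5 15 12 11 9)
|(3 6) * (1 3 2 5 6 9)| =|(1 3 9)(2 5 6)| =3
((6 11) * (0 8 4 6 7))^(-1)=(0 7 11 6 4 8)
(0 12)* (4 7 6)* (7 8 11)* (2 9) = (0 12)(2 9)(4 8 11 7 6) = [12, 1, 9, 3, 8, 5, 4, 6, 11, 2, 10, 7, 0]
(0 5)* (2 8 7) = (0 5)(2 8 7) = [5, 1, 8, 3, 4, 0, 6, 2, 7]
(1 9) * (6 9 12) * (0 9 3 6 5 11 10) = (0 9 1 12 5 11 10)(3 6) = [9, 12, 2, 6, 4, 11, 3, 7, 8, 1, 0, 10, 5]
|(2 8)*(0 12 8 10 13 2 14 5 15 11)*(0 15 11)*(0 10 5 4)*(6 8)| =6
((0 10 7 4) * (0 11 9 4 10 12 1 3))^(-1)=(0 3 1 12)(4 9 11)(7 10)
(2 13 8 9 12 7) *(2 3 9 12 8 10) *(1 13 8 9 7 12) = (1 13 10 2 8)(3 7) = [0, 13, 8, 7, 4, 5, 6, 3, 1, 9, 2, 11, 12, 10]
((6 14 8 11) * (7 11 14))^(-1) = (6 11 7)(8 14)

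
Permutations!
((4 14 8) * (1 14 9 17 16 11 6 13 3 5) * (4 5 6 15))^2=((1 14 8 5)(3 6 13)(4 9 17 16 11 15))^2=(1 8)(3 13 6)(4 17 11)(5 14)(9 16 15)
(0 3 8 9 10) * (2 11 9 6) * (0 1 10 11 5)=[3, 10, 5, 8, 4, 0, 2, 7, 6, 11, 1, 9]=(0 3 8 6 2 5)(1 10)(9 11)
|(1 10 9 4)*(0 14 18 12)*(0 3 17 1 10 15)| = |(0 14 18 12 3 17 1 15)(4 10 9)| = 24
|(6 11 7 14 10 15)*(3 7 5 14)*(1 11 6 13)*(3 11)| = 9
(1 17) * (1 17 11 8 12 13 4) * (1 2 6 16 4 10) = [0, 11, 6, 3, 2, 5, 16, 7, 12, 9, 1, 8, 13, 10, 14, 15, 4, 17] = (17)(1 11 8 12 13 10)(2 6 16 4)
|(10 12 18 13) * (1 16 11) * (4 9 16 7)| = |(1 7 4 9 16 11)(10 12 18 13)| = 12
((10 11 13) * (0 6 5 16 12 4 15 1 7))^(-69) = (0 16 15)(1 6 12)(4 7 5)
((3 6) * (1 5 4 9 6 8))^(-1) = ((1 5 4 9 6 3 8))^(-1) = (1 8 3 6 9 4 5)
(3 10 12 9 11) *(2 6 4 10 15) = (2 6 4 10 12 9 11 3 15) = [0, 1, 6, 15, 10, 5, 4, 7, 8, 11, 12, 3, 9, 13, 14, 2]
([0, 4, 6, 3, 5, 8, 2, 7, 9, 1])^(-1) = [0, 9, 6, 3, 1, 4, 2, 7, 5, 8]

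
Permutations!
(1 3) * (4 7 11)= (1 3)(4 7 11)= [0, 3, 2, 1, 7, 5, 6, 11, 8, 9, 10, 4]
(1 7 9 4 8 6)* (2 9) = (1 7 2 9 4 8 6) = [0, 7, 9, 3, 8, 5, 1, 2, 6, 4]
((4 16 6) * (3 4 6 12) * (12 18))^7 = ((3 4 16 18 12))^7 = (3 16 12 4 18)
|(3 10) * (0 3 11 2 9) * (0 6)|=|(0 3 10 11 2 9 6)|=7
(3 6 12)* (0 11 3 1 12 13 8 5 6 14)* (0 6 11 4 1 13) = (0 4 1 12 13 8 5 11 3 14 6) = [4, 12, 2, 14, 1, 11, 0, 7, 5, 9, 10, 3, 13, 8, 6]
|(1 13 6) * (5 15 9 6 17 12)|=8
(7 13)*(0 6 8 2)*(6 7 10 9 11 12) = [7, 1, 0, 3, 4, 5, 8, 13, 2, 11, 9, 12, 6, 10] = (0 7 13 10 9 11 12 6 8 2)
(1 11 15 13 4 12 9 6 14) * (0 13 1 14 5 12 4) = (0 13)(1 11 15)(5 12 9 6) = [13, 11, 2, 3, 4, 12, 5, 7, 8, 6, 10, 15, 9, 0, 14, 1]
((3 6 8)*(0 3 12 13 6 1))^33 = (6 8 12 13)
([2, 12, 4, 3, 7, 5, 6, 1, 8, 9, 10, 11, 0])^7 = [2, 12, 4, 3, 7, 5, 6, 1, 8, 9, 10, 11, 0]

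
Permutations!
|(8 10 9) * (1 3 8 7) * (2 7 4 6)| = |(1 3 8 10 9 4 6 2 7)| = 9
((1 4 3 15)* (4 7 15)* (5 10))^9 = (15)(3 4)(5 10)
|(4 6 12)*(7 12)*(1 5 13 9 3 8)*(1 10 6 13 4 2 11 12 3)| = 15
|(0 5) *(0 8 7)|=4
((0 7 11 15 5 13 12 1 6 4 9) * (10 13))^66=(0 13)(1 11)(4 5)(6 15)(7 12)(9 10)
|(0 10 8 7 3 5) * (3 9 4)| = |(0 10 8 7 9 4 3 5)| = 8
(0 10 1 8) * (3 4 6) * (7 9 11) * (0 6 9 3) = (0 10 1 8 6)(3 4 9 11 7) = [10, 8, 2, 4, 9, 5, 0, 3, 6, 11, 1, 7]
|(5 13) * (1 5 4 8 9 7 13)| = 10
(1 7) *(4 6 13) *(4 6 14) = [0, 7, 2, 3, 14, 5, 13, 1, 8, 9, 10, 11, 12, 6, 4] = (1 7)(4 14)(6 13)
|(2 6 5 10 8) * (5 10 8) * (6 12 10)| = |(2 12 10 5 8)| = 5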